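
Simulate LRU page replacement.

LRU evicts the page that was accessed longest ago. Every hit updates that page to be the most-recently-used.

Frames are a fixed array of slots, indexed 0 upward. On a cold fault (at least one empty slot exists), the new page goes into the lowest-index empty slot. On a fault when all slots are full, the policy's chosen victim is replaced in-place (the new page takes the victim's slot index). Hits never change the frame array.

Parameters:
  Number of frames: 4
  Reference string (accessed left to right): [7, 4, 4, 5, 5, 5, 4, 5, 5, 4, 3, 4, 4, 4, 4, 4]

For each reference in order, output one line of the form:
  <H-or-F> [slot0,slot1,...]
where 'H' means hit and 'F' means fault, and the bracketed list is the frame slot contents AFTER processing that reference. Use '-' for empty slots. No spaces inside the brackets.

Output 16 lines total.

F [7,-,-,-]
F [7,4,-,-]
H [7,4,-,-]
F [7,4,5,-]
H [7,4,5,-]
H [7,4,5,-]
H [7,4,5,-]
H [7,4,5,-]
H [7,4,5,-]
H [7,4,5,-]
F [7,4,5,3]
H [7,4,5,3]
H [7,4,5,3]
H [7,4,5,3]
H [7,4,5,3]
H [7,4,5,3]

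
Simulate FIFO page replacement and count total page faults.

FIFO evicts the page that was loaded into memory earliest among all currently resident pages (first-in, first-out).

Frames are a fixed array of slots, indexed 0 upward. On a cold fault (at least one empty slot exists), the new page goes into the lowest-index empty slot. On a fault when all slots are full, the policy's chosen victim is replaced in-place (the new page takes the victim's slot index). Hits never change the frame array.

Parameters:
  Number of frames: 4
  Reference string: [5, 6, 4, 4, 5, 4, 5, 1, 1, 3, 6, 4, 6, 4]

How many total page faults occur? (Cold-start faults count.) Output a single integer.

Answer: 5

Derivation:
Step 0: ref 5 → FAULT, frames=[5,-,-,-]
Step 1: ref 6 → FAULT, frames=[5,6,-,-]
Step 2: ref 4 → FAULT, frames=[5,6,4,-]
Step 3: ref 4 → HIT, frames=[5,6,4,-]
Step 4: ref 5 → HIT, frames=[5,6,4,-]
Step 5: ref 4 → HIT, frames=[5,6,4,-]
Step 6: ref 5 → HIT, frames=[5,6,4,-]
Step 7: ref 1 → FAULT, frames=[5,6,4,1]
Step 8: ref 1 → HIT, frames=[5,6,4,1]
Step 9: ref 3 → FAULT (evict 5), frames=[3,6,4,1]
Step 10: ref 6 → HIT, frames=[3,6,4,1]
Step 11: ref 4 → HIT, frames=[3,6,4,1]
Step 12: ref 6 → HIT, frames=[3,6,4,1]
Step 13: ref 4 → HIT, frames=[3,6,4,1]
Total faults: 5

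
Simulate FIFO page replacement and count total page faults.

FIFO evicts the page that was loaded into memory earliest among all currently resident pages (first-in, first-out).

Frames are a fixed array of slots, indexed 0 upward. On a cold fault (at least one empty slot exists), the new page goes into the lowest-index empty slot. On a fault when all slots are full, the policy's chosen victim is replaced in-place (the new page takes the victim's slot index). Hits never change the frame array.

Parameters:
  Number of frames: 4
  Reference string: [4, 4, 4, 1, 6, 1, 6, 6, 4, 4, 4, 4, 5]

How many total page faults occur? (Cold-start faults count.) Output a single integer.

Step 0: ref 4 → FAULT, frames=[4,-,-,-]
Step 1: ref 4 → HIT, frames=[4,-,-,-]
Step 2: ref 4 → HIT, frames=[4,-,-,-]
Step 3: ref 1 → FAULT, frames=[4,1,-,-]
Step 4: ref 6 → FAULT, frames=[4,1,6,-]
Step 5: ref 1 → HIT, frames=[4,1,6,-]
Step 6: ref 6 → HIT, frames=[4,1,6,-]
Step 7: ref 6 → HIT, frames=[4,1,6,-]
Step 8: ref 4 → HIT, frames=[4,1,6,-]
Step 9: ref 4 → HIT, frames=[4,1,6,-]
Step 10: ref 4 → HIT, frames=[4,1,6,-]
Step 11: ref 4 → HIT, frames=[4,1,6,-]
Step 12: ref 5 → FAULT, frames=[4,1,6,5]
Total faults: 4

Answer: 4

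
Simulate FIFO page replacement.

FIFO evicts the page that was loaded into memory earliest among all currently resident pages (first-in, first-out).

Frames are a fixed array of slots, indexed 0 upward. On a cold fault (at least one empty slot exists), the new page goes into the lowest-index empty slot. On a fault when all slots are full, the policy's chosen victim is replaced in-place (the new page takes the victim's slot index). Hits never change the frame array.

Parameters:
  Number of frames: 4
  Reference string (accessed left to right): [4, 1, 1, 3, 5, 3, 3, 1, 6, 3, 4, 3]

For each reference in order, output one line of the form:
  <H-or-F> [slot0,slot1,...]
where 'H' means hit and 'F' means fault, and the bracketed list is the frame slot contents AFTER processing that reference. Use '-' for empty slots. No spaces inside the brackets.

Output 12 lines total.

F [4,-,-,-]
F [4,1,-,-]
H [4,1,-,-]
F [4,1,3,-]
F [4,1,3,5]
H [4,1,3,5]
H [4,1,3,5]
H [4,1,3,5]
F [6,1,3,5]
H [6,1,3,5]
F [6,4,3,5]
H [6,4,3,5]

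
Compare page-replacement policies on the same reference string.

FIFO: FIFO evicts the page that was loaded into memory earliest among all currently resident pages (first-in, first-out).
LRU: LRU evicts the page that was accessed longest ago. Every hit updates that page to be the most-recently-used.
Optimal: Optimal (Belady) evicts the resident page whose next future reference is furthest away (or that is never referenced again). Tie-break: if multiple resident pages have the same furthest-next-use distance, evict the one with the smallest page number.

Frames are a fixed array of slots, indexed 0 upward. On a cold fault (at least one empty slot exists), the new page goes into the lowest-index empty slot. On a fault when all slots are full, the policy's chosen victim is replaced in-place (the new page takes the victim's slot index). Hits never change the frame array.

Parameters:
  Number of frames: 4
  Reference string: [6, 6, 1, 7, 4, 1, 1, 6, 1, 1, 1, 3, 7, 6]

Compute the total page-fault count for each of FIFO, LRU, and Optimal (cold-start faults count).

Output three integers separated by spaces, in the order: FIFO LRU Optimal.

--- FIFO ---
  step 0: ref 6 -> FAULT, frames=[6,-,-,-] (faults so far: 1)
  step 1: ref 6 -> HIT, frames=[6,-,-,-] (faults so far: 1)
  step 2: ref 1 -> FAULT, frames=[6,1,-,-] (faults so far: 2)
  step 3: ref 7 -> FAULT, frames=[6,1,7,-] (faults so far: 3)
  step 4: ref 4 -> FAULT, frames=[6,1,7,4] (faults so far: 4)
  step 5: ref 1 -> HIT, frames=[6,1,7,4] (faults so far: 4)
  step 6: ref 1 -> HIT, frames=[6,1,7,4] (faults so far: 4)
  step 7: ref 6 -> HIT, frames=[6,1,7,4] (faults so far: 4)
  step 8: ref 1 -> HIT, frames=[6,1,7,4] (faults so far: 4)
  step 9: ref 1 -> HIT, frames=[6,1,7,4] (faults so far: 4)
  step 10: ref 1 -> HIT, frames=[6,1,7,4] (faults so far: 4)
  step 11: ref 3 -> FAULT, evict 6, frames=[3,1,7,4] (faults so far: 5)
  step 12: ref 7 -> HIT, frames=[3,1,7,4] (faults so far: 5)
  step 13: ref 6 -> FAULT, evict 1, frames=[3,6,7,4] (faults so far: 6)
  FIFO total faults: 6
--- LRU ---
  step 0: ref 6 -> FAULT, frames=[6,-,-,-] (faults so far: 1)
  step 1: ref 6 -> HIT, frames=[6,-,-,-] (faults so far: 1)
  step 2: ref 1 -> FAULT, frames=[6,1,-,-] (faults so far: 2)
  step 3: ref 7 -> FAULT, frames=[6,1,7,-] (faults so far: 3)
  step 4: ref 4 -> FAULT, frames=[6,1,7,4] (faults so far: 4)
  step 5: ref 1 -> HIT, frames=[6,1,7,4] (faults so far: 4)
  step 6: ref 1 -> HIT, frames=[6,1,7,4] (faults so far: 4)
  step 7: ref 6 -> HIT, frames=[6,1,7,4] (faults so far: 4)
  step 8: ref 1 -> HIT, frames=[6,1,7,4] (faults so far: 4)
  step 9: ref 1 -> HIT, frames=[6,1,7,4] (faults so far: 4)
  step 10: ref 1 -> HIT, frames=[6,1,7,4] (faults so far: 4)
  step 11: ref 3 -> FAULT, evict 7, frames=[6,1,3,4] (faults so far: 5)
  step 12: ref 7 -> FAULT, evict 4, frames=[6,1,3,7] (faults so far: 6)
  step 13: ref 6 -> HIT, frames=[6,1,3,7] (faults so far: 6)
  LRU total faults: 6
--- Optimal ---
  step 0: ref 6 -> FAULT, frames=[6,-,-,-] (faults so far: 1)
  step 1: ref 6 -> HIT, frames=[6,-,-,-] (faults so far: 1)
  step 2: ref 1 -> FAULT, frames=[6,1,-,-] (faults so far: 2)
  step 3: ref 7 -> FAULT, frames=[6,1,7,-] (faults so far: 3)
  step 4: ref 4 -> FAULT, frames=[6,1,7,4] (faults so far: 4)
  step 5: ref 1 -> HIT, frames=[6,1,7,4] (faults so far: 4)
  step 6: ref 1 -> HIT, frames=[6,1,7,4] (faults so far: 4)
  step 7: ref 6 -> HIT, frames=[6,1,7,4] (faults so far: 4)
  step 8: ref 1 -> HIT, frames=[6,1,7,4] (faults so far: 4)
  step 9: ref 1 -> HIT, frames=[6,1,7,4] (faults so far: 4)
  step 10: ref 1 -> HIT, frames=[6,1,7,4] (faults so far: 4)
  step 11: ref 3 -> FAULT, evict 1, frames=[6,3,7,4] (faults so far: 5)
  step 12: ref 7 -> HIT, frames=[6,3,7,4] (faults so far: 5)
  step 13: ref 6 -> HIT, frames=[6,3,7,4] (faults so far: 5)
  Optimal total faults: 5

Answer: 6 6 5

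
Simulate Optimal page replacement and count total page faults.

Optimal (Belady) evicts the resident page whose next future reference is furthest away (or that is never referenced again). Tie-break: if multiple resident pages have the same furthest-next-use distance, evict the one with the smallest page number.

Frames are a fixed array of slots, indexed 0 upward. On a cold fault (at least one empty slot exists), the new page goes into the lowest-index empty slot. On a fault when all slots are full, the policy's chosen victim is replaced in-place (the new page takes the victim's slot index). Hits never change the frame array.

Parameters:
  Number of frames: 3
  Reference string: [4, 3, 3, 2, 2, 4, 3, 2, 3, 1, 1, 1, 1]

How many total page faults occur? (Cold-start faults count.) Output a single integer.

Step 0: ref 4 → FAULT, frames=[4,-,-]
Step 1: ref 3 → FAULT, frames=[4,3,-]
Step 2: ref 3 → HIT, frames=[4,3,-]
Step 3: ref 2 → FAULT, frames=[4,3,2]
Step 4: ref 2 → HIT, frames=[4,3,2]
Step 5: ref 4 → HIT, frames=[4,3,2]
Step 6: ref 3 → HIT, frames=[4,3,2]
Step 7: ref 2 → HIT, frames=[4,3,2]
Step 8: ref 3 → HIT, frames=[4,3,2]
Step 9: ref 1 → FAULT (evict 2), frames=[4,3,1]
Step 10: ref 1 → HIT, frames=[4,3,1]
Step 11: ref 1 → HIT, frames=[4,3,1]
Step 12: ref 1 → HIT, frames=[4,3,1]
Total faults: 4

Answer: 4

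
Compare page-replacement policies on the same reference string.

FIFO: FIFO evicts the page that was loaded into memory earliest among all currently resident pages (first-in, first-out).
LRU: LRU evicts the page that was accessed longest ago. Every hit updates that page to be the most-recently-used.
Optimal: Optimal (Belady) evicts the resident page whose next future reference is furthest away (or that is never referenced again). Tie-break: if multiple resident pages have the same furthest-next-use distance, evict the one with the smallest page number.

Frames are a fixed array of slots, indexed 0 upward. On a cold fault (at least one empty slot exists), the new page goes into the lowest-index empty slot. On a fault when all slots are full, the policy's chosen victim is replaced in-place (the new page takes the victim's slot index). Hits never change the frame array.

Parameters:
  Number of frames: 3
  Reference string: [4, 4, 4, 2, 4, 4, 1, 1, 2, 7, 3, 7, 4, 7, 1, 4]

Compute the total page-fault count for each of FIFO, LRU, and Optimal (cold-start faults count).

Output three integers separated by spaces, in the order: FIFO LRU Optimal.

Answer: 7 7 6

Derivation:
--- FIFO ---
  step 0: ref 4 -> FAULT, frames=[4,-,-] (faults so far: 1)
  step 1: ref 4 -> HIT, frames=[4,-,-] (faults so far: 1)
  step 2: ref 4 -> HIT, frames=[4,-,-] (faults so far: 1)
  step 3: ref 2 -> FAULT, frames=[4,2,-] (faults so far: 2)
  step 4: ref 4 -> HIT, frames=[4,2,-] (faults so far: 2)
  step 5: ref 4 -> HIT, frames=[4,2,-] (faults so far: 2)
  step 6: ref 1 -> FAULT, frames=[4,2,1] (faults so far: 3)
  step 7: ref 1 -> HIT, frames=[4,2,1] (faults so far: 3)
  step 8: ref 2 -> HIT, frames=[4,2,1] (faults so far: 3)
  step 9: ref 7 -> FAULT, evict 4, frames=[7,2,1] (faults so far: 4)
  step 10: ref 3 -> FAULT, evict 2, frames=[7,3,1] (faults so far: 5)
  step 11: ref 7 -> HIT, frames=[7,3,1] (faults so far: 5)
  step 12: ref 4 -> FAULT, evict 1, frames=[7,3,4] (faults so far: 6)
  step 13: ref 7 -> HIT, frames=[7,3,4] (faults so far: 6)
  step 14: ref 1 -> FAULT, evict 7, frames=[1,3,4] (faults so far: 7)
  step 15: ref 4 -> HIT, frames=[1,3,4] (faults so far: 7)
  FIFO total faults: 7
--- LRU ---
  step 0: ref 4 -> FAULT, frames=[4,-,-] (faults so far: 1)
  step 1: ref 4 -> HIT, frames=[4,-,-] (faults so far: 1)
  step 2: ref 4 -> HIT, frames=[4,-,-] (faults so far: 1)
  step 3: ref 2 -> FAULT, frames=[4,2,-] (faults so far: 2)
  step 4: ref 4 -> HIT, frames=[4,2,-] (faults so far: 2)
  step 5: ref 4 -> HIT, frames=[4,2,-] (faults so far: 2)
  step 6: ref 1 -> FAULT, frames=[4,2,1] (faults so far: 3)
  step 7: ref 1 -> HIT, frames=[4,2,1] (faults so far: 3)
  step 8: ref 2 -> HIT, frames=[4,2,1] (faults so far: 3)
  step 9: ref 7 -> FAULT, evict 4, frames=[7,2,1] (faults so far: 4)
  step 10: ref 3 -> FAULT, evict 1, frames=[7,2,3] (faults so far: 5)
  step 11: ref 7 -> HIT, frames=[7,2,3] (faults so far: 5)
  step 12: ref 4 -> FAULT, evict 2, frames=[7,4,3] (faults so far: 6)
  step 13: ref 7 -> HIT, frames=[7,4,3] (faults so far: 6)
  step 14: ref 1 -> FAULT, evict 3, frames=[7,4,1] (faults so far: 7)
  step 15: ref 4 -> HIT, frames=[7,4,1] (faults so far: 7)
  LRU total faults: 7
--- Optimal ---
  step 0: ref 4 -> FAULT, frames=[4,-,-] (faults so far: 1)
  step 1: ref 4 -> HIT, frames=[4,-,-] (faults so far: 1)
  step 2: ref 4 -> HIT, frames=[4,-,-] (faults so far: 1)
  step 3: ref 2 -> FAULT, frames=[4,2,-] (faults so far: 2)
  step 4: ref 4 -> HIT, frames=[4,2,-] (faults so far: 2)
  step 5: ref 4 -> HIT, frames=[4,2,-] (faults so far: 2)
  step 6: ref 1 -> FAULT, frames=[4,2,1] (faults so far: 3)
  step 7: ref 1 -> HIT, frames=[4,2,1] (faults so far: 3)
  step 8: ref 2 -> HIT, frames=[4,2,1] (faults so far: 3)
  step 9: ref 7 -> FAULT, evict 2, frames=[4,7,1] (faults so far: 4)
  step 10: ref 3 -> FAULT, evict 1, frames=[4,7,3] (faults so far: 5)
  step 11: ref 7 -> HIT, frames=[4,7,3] (faults so far: 5)
  step 12: ref 4 -> HIT, frames=[4,7,3] (faults so far: 5)
  step 13: ref 7 -> HIT, frames=[4,7,3] (faults so far: 5)
  step 14: ref 1 -> FAULT, evict 3, frames=[4,7,1] (faults so far: 6)
  step 15: ref 4 -> HIT, frames=[4,7,1] (faults so far: 6)
  Optimal total faults: 6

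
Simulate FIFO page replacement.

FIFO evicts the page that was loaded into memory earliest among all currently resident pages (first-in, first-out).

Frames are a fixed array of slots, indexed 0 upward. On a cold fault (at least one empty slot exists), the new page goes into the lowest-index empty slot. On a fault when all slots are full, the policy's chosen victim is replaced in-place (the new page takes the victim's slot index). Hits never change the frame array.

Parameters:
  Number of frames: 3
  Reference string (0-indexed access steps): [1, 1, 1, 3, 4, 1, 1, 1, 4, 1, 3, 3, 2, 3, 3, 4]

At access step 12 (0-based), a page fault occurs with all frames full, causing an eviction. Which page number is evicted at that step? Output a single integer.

Answer: 1

Derivation:
Step 0: ref 1 -> FAULT, frames=[1,-,-]
Step 1: ref 1 -> HIT, frames=[1,-,-]
Step 2: ref 1 -> HIT, frames=[1,-,-]
Step 3: ref 3 -> FAULT, frames=[1,3,-]
Step 4: ref 4 -> FAULT, frames=[1,3,4]
Step 5: ref 1 -> HIT, frames=[1,3,4]
Step 6: ref 1 -> HIT, frames=[1,3,4]
Step 7: ref 1 -> HIT, frames=[1,3,4]
Step 8: ref 4 -> HIT, frames=[1,3,4]
Step 9: ref 1 -> HIT, frames=[1,3,4]
Step 10: ref 3 -> HIT, frames=[1,3,4]
Step 11: ref 3 -> HIT, frames=[1,3,4]
Step 12: ref 2 -> FAULT, evict 1, frames=[2,3,4]
At step 12: evicted page 1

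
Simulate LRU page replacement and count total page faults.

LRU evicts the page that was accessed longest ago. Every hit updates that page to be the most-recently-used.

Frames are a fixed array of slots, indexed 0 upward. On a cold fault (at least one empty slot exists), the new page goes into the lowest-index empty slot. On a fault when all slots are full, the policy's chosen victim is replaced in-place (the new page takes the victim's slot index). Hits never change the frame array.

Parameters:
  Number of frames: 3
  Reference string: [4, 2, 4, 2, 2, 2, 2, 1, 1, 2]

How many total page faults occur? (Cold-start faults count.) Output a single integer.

Answer: 3

Derivation:
Step 0: ref 4 → FAULT, frames=[4,-,-]
Step 1: ref 2 → FAULT, frames=[4,2,-]
Step 2: ref 4 → HIT, frames=[4,2,-]
Step 3: ref 2 → HIT, frames=[4,2,-]
Step 4: ref 2 → HIT, frames=[4,2,-]
Step 5: ref 2 → HIT, frames=[4,2,-]
Step 6: ref 2 → HIT, frames=[4,2,-]
Step 7: ref 1 → FAULT, frames=[4,2,1]
Step 8: ref 1 → HIT, frames=[4,2,1]
Step 9: ref 2 → HIT, frames=[4,2,1]
Total faults: 3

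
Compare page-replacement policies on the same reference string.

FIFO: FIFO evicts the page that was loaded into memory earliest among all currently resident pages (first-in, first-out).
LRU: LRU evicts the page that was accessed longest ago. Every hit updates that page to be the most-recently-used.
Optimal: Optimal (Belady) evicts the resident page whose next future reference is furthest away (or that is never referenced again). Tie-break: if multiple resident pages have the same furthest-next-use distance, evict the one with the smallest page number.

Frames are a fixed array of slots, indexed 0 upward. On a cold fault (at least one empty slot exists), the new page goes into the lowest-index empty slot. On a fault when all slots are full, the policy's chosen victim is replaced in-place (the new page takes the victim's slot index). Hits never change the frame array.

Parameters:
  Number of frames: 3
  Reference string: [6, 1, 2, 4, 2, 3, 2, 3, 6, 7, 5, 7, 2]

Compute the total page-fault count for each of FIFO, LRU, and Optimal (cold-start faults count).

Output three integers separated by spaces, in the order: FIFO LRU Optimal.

--- FIFO ---
  step 0: ref 6 -> FAULT, frames=[6,-,-] (faults so far: 1)
  step 1: ref 1 -> FAULT, frames=[6,1,-] (faults so far: 2)
  step 2: ref 2 -> FAULT, frames=[6,1,2] (faults so far: 3)
  step 3: ref 4 -> FAULT, evict 6, frames=[4,1,2] (faults so far: 4)
  step 4: ref 2 -> HIT, frames=[4,1,2] (faults so far: 4)
  step 5: ref 3 -> FAULT, evict 1, frames=[4,3,2] (faults so far: 5)
  step 6: ref 2 -> HIT, frames=[4,3,2] (faults so far: 5)
  step 7: ref 3 -> HIT, frames=[4,3,2] (faults so far: 5)
  step 8: ref 6 -> FAULT, evict 2, frames=[4,3,6] (faults so far: 6)
  step 9: ref 7 -> FAULT, evict 4, frames=[7,3,6] (faults so far: 7)
  step 10: ref 5 -> FAULT, evict 3, frames=[7,5,6] (faults so far: 8)
  step 11: ref 7 -> HIT, frames=[7,5,6] (faults so far: 8)
  step 12: ref 2 -> FAULT, evict 6, frames=[7,5,2] (faults so far: 9)
  FIFO total faults: 9
--- LRU ---
  step 0: ref 6 -> FAULT, frames=[6,-,-] (faults so far: 1)
  step 1: ref 1 -> FAULT, frames=[6,1,-] (faults so far: 2)
  step 2: ref 2 -> FAULT, frames=[6,1,2] (faults so far: 3)
  step 3: ref 4 -> FAULT, evict 6, frames=[4,1,2] (faults so far: 4)
  step 4: ref 2 -> HIT, frames=[4,1,2] (faults so far: 4)
  step 5: ref 3 -> FAULT, evict 1, frames=[4,3,2] (faults so far: 5)
  step 6: ref 2 -> HIT, frames=[4,3,2] (faults so far: 5)
  step 7: ref 3 -> HIT, frames=[4,3,2] (faults so far: 5)
  step 8: ref 6 -> FAULT, evict 4, frames=[6,3,2] (faults so far: 6)
  step 9: ref 7 -> FAULT, evict 2, frames=[6,3,7] (faults so far: 7)
  step 10: ref 5 -> FAULT, evict 3, frames=[6,5,7] (faults so far: 8)
  step 11: ref 7 -> HIT, frames=[6,5,7] (faults so far: 8)
  step 12: ref 2 -> FAULT, evict 6, frames=[2,5,7] (faults so far: 9)
  LRU total faults: 9
--- Optimal ---
  step 0: ref 6 -> FAULT, frames=[6,-,-] (faults so far: 1)
  step 1: ref 1 -> FAULT, frames=[6,1,-] (faults so far: 2)
  step 2: ref 2 -> FAULT, frames=[6,1,2] (faults so far: 3)
  step 3: ref 4 -> FAULT, evict 1, frames=[6,4,2] (faults so far: 4)
  step 4: ref 2 -> HIT, frames=[6,4,2] (faults so far: 4)
  step 5: ref 3 -> FAULT, evict 4, frames=[6,3,2] (faults so far: 5)
  step 6: ref 2 -> HIT, frames=[6,3,2] (faults so far: 5)
  step 7: ref 3 -> HIT, frames=[6,3,2] (faults so far: 5)
  step 8: ref 6 -> HIT, frames=[6,3,2] (faults so far: 5)
  step 9: ref 7 -> FAULT, evict 3, frames=[6,7,2] (faults so far: 6)
  step 10: ref 5 -> FAULT, evict 6, frames=[5,7,2] (faults so far: 7)
  step 11: ref 7 -> HIT, frames=[5,7,2] (faults so far: 7)
  step 12: ref 2 -> HIT, frames=[5,7,2] (faults so far: 7)
  Optimal total faults: 7

Answer: 9 9 7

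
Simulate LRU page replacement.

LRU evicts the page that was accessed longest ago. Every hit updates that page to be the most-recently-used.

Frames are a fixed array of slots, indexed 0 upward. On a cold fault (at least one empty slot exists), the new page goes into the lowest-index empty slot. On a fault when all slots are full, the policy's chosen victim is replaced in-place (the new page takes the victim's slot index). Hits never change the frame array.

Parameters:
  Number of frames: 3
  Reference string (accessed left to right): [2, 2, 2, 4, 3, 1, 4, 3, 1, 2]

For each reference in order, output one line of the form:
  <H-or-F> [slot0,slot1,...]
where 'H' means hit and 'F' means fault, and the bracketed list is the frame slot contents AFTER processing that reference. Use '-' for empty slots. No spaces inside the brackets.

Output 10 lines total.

F [2,-,-]
H [2,-,-]
H [2,-,-]
F [2,4,-]
F [2,4,3]
F [1,4,3]
H [1,4,3]
H [1,4,3]
H [1,4,3]
F [1,2,3]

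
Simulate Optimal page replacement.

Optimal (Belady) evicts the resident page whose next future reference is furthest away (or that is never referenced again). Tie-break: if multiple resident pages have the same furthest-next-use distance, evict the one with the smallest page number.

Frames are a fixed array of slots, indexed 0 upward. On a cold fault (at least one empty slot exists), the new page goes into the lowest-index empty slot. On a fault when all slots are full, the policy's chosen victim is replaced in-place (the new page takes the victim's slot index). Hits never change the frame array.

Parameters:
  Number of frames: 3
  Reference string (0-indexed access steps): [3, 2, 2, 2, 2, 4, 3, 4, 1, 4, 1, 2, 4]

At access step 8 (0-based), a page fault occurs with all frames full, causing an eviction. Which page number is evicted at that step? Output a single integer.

Answer: 3

Derivation:
Step 0: ref 3 -> FAULT, frames=[3,-,-]
Step 1: ref 2 -> FAULT, frames=[3,2,-]
Step 2: ref 2 -> HIT, frames=[3,2,-]
Step 3: ref 2 -> HIT, frames=[3,2,-]
Step 4: ref 2 -> HIT, frames=[3,2,-]
Step 5: ref 4 -> FAULT, frames=[3,2,4]
Step 6: ref 3 -> HIT, frames=[3,2,4]
Step 7: ref 4 -> HIT, frames=[3,2,4]
Step 8: ref 1 -> FAULT, evict 3, frames=[1,2,4]
At step 8: evicted page 3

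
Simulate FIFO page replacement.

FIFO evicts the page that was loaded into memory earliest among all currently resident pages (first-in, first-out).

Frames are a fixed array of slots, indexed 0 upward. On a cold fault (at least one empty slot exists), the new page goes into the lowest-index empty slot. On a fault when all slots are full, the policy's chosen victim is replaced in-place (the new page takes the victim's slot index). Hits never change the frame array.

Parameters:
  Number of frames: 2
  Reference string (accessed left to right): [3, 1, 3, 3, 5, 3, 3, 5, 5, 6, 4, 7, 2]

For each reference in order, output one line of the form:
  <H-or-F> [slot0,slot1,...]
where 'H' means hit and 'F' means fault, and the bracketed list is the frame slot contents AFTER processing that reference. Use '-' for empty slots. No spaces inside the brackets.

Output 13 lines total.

F [3,-]
F [3,1]
H [3,1]
H [3,1]
F [5,1]
F [5,3]
H [5,3]
H [5,3]
H [5,3]
F [6,3]
F [6,4]
F [7,4]
F [7,2]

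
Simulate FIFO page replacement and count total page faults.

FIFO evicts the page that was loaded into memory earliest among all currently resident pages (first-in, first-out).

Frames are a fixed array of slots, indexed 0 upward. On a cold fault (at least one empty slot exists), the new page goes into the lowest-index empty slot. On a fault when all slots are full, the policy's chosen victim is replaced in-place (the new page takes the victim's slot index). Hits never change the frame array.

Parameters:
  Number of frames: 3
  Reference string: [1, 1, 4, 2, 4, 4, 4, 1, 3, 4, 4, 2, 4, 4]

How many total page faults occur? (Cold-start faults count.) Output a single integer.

Step 0: ref 1 → FAULT, frames=[1,-,-]
Step 1: ref 1 → HIT, frames=[1,-,-]
Step 2: ref 4 → FAULT, frames=[1,4,-]
Step 3: ref 2 → FAULT, frames=[1,4,2]
Step 4: ref 4 → HIT, frames=[1,4,2]
Step 5: ref 4 → HIT, frames=[1,4,2]
Step 6: ref 4 → HIT, frames=[1,4,2]
Step 7: ref 1 → HIT, frames=[1,4,2]
Step 8: ref 3 → FAULT (evict 1), frames=[3,4,2]
Step 9: ref 4 → HIT, frames=[3,4,2]
Step 10: ref 4 → HIT, frames=[3,4,2]
Step 11: ref 2 → HIT, frames=[3,4,2]
Step 12: ref 4 → HIT, frames=[3,4,2]
Step 13: ref 4 → HIT, frames=[3,4,2]
Total faults: 4

Answer: 4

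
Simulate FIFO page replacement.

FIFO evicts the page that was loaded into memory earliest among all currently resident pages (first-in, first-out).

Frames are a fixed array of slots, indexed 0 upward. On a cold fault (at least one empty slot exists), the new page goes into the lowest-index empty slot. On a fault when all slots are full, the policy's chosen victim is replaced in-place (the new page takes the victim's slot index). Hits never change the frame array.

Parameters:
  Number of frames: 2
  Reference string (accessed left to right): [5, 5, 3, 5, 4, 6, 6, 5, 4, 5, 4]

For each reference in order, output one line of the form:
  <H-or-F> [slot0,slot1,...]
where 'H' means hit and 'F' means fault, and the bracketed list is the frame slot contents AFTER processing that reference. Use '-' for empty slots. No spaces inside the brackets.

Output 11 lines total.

F [5,-]
H [5,-]
F [5,3]
H [5,3]
F [4,3]
F [4,6]
H [4,6]
F [5,6]
F [5,4]
H [5,4]
H [5,4]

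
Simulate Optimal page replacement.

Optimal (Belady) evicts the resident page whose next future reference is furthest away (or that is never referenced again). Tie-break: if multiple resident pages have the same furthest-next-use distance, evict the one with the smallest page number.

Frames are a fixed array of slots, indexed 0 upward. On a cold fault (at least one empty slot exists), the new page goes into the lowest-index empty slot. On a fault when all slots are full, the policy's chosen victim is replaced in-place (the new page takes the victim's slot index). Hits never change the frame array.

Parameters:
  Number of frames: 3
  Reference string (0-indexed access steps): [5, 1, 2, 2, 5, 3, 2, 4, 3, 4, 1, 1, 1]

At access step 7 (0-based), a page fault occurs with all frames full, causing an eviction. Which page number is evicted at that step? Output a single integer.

Step 0: ref 5 -> FAULT, frames=[5,-,-]
Step 1: ref 1 -> FAULT, frames=[5,1,-]
Step 2: ref 2 -> FAULT, frames=[5,1,2]
Step 3: ref 2 -> HIT, frames=[5,1,2]
Step 4: ref 5 -> HIT, frames=[5,1,2]
Step 5: ref 3 -> FAULT, evict 5, frames=[3,1,2]
Step 6: ref 2 -> HIT, frames=[3,1,2]
Step 7: ref 4 -> FAULT, evict 2, frames=[3,1,4]
At step 7: evicted page 2

Answer: 2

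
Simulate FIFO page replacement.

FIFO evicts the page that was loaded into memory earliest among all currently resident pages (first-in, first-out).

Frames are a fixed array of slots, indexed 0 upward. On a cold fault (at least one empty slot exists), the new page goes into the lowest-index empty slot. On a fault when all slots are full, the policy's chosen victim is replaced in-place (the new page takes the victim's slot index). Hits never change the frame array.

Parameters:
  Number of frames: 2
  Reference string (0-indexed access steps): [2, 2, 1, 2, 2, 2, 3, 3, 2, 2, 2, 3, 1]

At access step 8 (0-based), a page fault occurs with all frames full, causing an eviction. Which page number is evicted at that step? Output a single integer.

Step 0: ref 2 -> FAULT, frames=[2,-]
Step 1: ref 2 -> HIT, frames=[2,-]
Step 2: ref 1 -> FAULT, frames=[2,1]
Step 3: ref 2 -> HIT, frames=[2,1]
Step 4: ref 2 -> HIT, frames=[2,1]
Step 5: ref 2 -> HIT, frames=[2,1]
Step 6: ref 3 -> FAULT, evict 2, frames=[3,1]
Step 7: ref 3 -> HIT, frames=[3,1]
Step 8: ref 2 -> FAULT, evict 1, frames=[3,2]
At step 8: evicted page 1

Answer: 1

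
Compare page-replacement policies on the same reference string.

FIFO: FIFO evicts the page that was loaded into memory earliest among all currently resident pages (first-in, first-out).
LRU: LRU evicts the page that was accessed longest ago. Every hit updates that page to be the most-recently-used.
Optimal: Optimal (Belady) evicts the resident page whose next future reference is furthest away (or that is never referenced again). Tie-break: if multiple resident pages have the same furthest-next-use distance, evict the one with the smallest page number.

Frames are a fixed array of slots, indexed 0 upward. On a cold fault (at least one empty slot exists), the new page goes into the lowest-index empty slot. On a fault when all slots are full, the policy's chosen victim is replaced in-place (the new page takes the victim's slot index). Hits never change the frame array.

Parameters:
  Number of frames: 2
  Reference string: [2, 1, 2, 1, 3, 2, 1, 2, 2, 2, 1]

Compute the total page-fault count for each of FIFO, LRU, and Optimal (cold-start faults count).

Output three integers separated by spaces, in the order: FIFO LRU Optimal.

--- FIFO ---
  step 0: ref 2 -> FAULT, frames=[2,-] (faults so far: 1)
  step 1: ref 1 -> FAULT, frames=[2,1] (faults so far: 2)
  step 2: ref 2 -> HIT, frames=[2,1] (faults so far: 2)
  step 3: ref 1 -> HIT, frames=[2,1] (faults so far: 2)
  step 4: ref 3 -> FAULT, evict 2, frames=[3,1] (faults so far: 3)
  step 5: ref 2 -> FAULT, evict 1, frames=[3,2] (faults so far: 4)
  step 6: ref 1 -> FAULT, evict 3, frames=[1,2] (faults so far: 5)
  step 7: ref 2 -> HIT, frames=[1,2] (faults so far: 5)
  step 8: ref 2 -> HIT, frames=[1,2] (faults so far: 5)
  step 9: ref 2 -> HIT, frames=[1,2] (faults so far: 5)
  step 10: ref 1 -> HIT, frames=[1,2] (faults so far: 5)
  FIFO total faults: 5
--- LRU ---
  step 0: ref 2 -> FAULT, frames=[2,-] (faults so far: 1)
  step 1: ref 1 -> FAULT, frames=[2,1] (faults so far: 2)
  step 2: ref 2 -> HIT, frames=[2,1] (faults so far: 2)
  step 3: ref 1 -> HIT, frames=[2,1] (faults so far: 2)
  step 4: ref 3 -> FAULT, evict 2, frames=[3,1] (faults so far: 3)
  step 5: ref 2 -> FAULT, evict 1, frames=[3,2] (faults so far: 4)
  step 6: ref 1 -> FAULT, evict 3, frames=[1,2] (faults so far: 5)
  step 7: ref 2 -> HIT, frames=[1,2] (faults so far: 5)
  step 8: ref 2 -> HIT, frames=[1,2] (faults so far: 5)
  step 9: ref 2 -> HIT, frames=[1,2] (faults so far: 5)
  step 10: ref 1 -> HIT, frames=[1,2] (faults so far: 5)
  LRU total faults: 5
--- Optimal ---
  step 0: ref 2 -> FAULT, frames=[2,-] (faults so far: 1)
  step 1: ref 1 -> FAULT, frames=[2,1] (faults so far: 2)
  step 2: ref 2 -> HIT, frames=[2,1] (faults so far: 2)
  step 3: ref 1 -> HIT, frames=[2,1] (faults so far: 2)
  step 4: ref 3 -> FAULT, evict 1, frames=[2,3] (faults so far: 3)
  step 5: ref 2 -> HIT, frames=[2,3] (faults so far: 3)
  step 6: ref 1 -> FAULT, evict 3, frames=[2,1] (faults so far: 4)
  step 7: ref 2 -> HIT, frames=[2,1] (faults so far: 4)
  step 8: ref 2 -> HIT, frames=[2,1] (faults so far: 4)
  step 9: ref 2 -> HIT, frames=[2,1] (faults so far: 4)
  step 10: ref 1 -> HIT, frames=[2,1] (faults so far: 4)
  Optimal total faults: 4

Answer: 5 5 4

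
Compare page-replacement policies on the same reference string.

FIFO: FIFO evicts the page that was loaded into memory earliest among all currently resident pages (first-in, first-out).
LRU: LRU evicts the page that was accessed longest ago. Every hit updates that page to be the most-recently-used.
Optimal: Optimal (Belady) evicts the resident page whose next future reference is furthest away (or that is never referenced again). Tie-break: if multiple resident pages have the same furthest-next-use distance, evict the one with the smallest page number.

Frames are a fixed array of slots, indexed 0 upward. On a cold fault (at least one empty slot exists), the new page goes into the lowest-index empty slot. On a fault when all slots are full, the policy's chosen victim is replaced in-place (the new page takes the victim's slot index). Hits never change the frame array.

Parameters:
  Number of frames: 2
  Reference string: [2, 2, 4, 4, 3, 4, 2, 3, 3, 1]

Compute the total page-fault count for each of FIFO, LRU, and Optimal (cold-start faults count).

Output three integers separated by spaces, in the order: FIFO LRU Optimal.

--- FIFO ---
  step 0: ref 2 -> FAULT, frames=[2,-] (faults so far: 1)
  step 1: ref 2 -> HIT, frames=[2,-] (faults so far: 1)
  step 2: ref 4 -> FAULT, frames=[2,4] (faults so far: 2)
  step 3: ref 4 -> HIT, frames=[2,4] (faults so far: 2)
  step 4: ref 3 -> FAULT, evict 2, frames=[3,4] (faults so far: 3)
  step 5: ref 4 -> HIT, frames=[3,4] (faults so far: 3)
  step 6: ref 2 -> FAULT, evict 4, frames=[3,2] (faults so far: 4)
  step 7: ref 3 -> HIT, frames=[3,2] (faults so far: 4)
  step 8: ref 3 -> HIT, frames=[3,2] (faults so far: 4)
  step 9: ref 1 -> FAULT, evict 3, frames=[1,2] (faults so far: 5)
  FIFO total faults: 5
--- LRU ---
  step 0: ref 2 -> FAULT, frames=[2,-] (faults so far: 1)
  step 1: ref 2 -> HIT, frames=[2,-] (faults so far: 1)
  step 2: ref 4 -> FAULT, frames=[2,4] (faults so far: 2)
  step 3: ref 4 -> HIT, frames=[2,4] (faults so far: 2)
  step 4: ref 3 -> FAULT, evict 2, frames=[3,4] (faults so far: 3)
  step 5: ref 4 -> HIT, frames=[3,4] (faults so far: 3)
  step 6: ref 2 -> FAULT, evict 3, frames=[2,4] (faults so far: 4)
  step 7: ref 3 -> FAULT, evict 4, frames=[2,3] (faults so far: 5)
  step 8: ref 3 -> HIT, frames=[2,3] (faults so far: 5)
  step 9: ref 1 -> FAULT, evict 2, frames=[1,3] (faults so far: 6)
  LRU total faults: 6
--- Optimal ---
  step 0: ref 2 -> FAULT, frames=[2,-] (faults so far: 1)
  step 1: ref 2 -> HIT, frames=[2,-] (faults so far: 1)
  step 2: ref 4 -> FAULT, frames=[2,4] (faults so far: 2)
  step 3: ref 4 -> HIT, frames=[2,4] (faults so far: 2)
  step 4: ref 3 -> FAULT, evict 2, frames=[3,4] (faults so far: 3)
  step 5: ref 4 -> HIT, frames=[3,4] (faults so far: 3)
  step 6: ref 2 -> FAULT, evict 4, frames=[3,2] (faults so far: 4)
  step 7: ref 3 -> HIT, frames=[3,2] (faults so far: 4)
  step 8: ref 3 -> HIT, frames=[3,2] (faults so far: 4)
  step 9: ref 1 -> FAULT, evict 2, frames=[3,1] (faults so far: 5)
  Optimal total faults: 5

Answer: 5 6 5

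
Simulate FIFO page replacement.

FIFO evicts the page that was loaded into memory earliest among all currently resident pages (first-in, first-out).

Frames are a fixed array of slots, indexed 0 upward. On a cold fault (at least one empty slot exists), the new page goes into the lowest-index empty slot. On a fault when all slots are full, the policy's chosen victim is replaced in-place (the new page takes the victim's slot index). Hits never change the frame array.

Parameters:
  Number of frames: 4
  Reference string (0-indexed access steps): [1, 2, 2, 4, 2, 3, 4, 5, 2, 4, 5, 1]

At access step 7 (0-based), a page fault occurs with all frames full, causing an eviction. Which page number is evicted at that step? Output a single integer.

Answer: 1

Derivation:
Step 0: ref 1 -> FAULT, frames=[1,-,-,-]
Step 1: ref 2 -> FAULT, frames=[1,2,-,-]
Step 2: ref 2 -> HIT, frames=[1,2,-,-]
Step 3: ref 4 -> FAULT, frames=[1,2,4,-]
Step 4: ref 2 -> HIT, frames=[1,2,4,-]
Step 5: ref 3 -> FAULT, frames=[1,2,4,3]
Step 6: ref 4 -> HIT, frames=[1,2,4,3]
Step 7: ref 5 -> FAULT, evict 1, frames=[5,2,4,3]
At step 7: evicted page 1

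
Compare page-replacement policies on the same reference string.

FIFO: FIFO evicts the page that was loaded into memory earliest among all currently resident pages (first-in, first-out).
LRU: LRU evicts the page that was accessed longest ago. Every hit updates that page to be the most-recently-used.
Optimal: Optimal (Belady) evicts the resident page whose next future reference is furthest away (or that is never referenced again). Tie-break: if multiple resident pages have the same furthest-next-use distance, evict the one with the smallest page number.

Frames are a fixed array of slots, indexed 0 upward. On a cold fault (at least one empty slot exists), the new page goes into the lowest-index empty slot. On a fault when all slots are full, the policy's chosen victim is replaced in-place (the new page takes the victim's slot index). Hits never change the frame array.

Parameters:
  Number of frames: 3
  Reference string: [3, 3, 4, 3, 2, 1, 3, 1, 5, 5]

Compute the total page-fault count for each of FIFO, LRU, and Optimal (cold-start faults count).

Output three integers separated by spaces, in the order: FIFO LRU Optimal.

--- FIFO ---
  step 0: ref 3 -> FAULT, frames=[3,-,-] (faults so far: 1)
  step 1: ref 3 -> HIT, frames=[3,-,-] (faults so far: 1)
  step 2: ref 4 -> FAULT, frames=[3,4,-] (faults so far: 2)
  step 3: ref 3 -> HIT, frames=[3,4,-] (faults so far: 2)
  step 4: ref 2 -> FAULT, frames=[3,4,2] (faults so far: 3)
  step 5: ref 1 -> FAULT, evict 3, frames=[1,4,2] (faults so far: 4)
  step 6: ref 3 -> FAULT, evict 4, frames=[1,3,2] (faults so far: 5)
  step 7: ref 1 -> HIT, frames=[1,3,2] (faults so far: 5)
  step 8: ref 5 -> FAULT, evict 2, frames=[1,3,5] (faults so far: 6)
  step 9: ref 5 -> HIT, frames=[1,3,5] (faults so far: 6)
  FIFO total faults: 6
--- LRU ---
  step 0: ref 3 -> FAULT, frames=[3,-,-] (faults so far: 1)
  step 1: ref 3 -> HIT, frames=[3,-,-] (faults so far: 1)
  step 2: ref 4 -> FAULT, frames=[3,4,-] (faults so far: 2)
  step 3: ref 3 -> HIT, frames=[3,4,-] (faults so far: 2)
  step 4: ref 2 -> FAULT, frames=[3,4,2] (faults so far: 3)
  step 5: ref 1 -> FAULT, evict 4, frames=[3,1,2] (faults so far: 4)
  step 6: ref 3 -> HIT, frames=[3,1,2] (faults so far: 4)
  step 7: ref 1 -> HIT, frames=[3,1,2] (faults so far: 4)
  step 8: ref 5 -> FAULT, evict 2, frames=[3,1,5] (faults so far: 5)
  step 9: ref 5 -> HIT, frames=[3,1,5] (faults so far: 5)
  LRU total faults: 5
--- Optimal ---
  step 0: ref 3 -> FAULT, frames=[3,-,-] (faults so far: 1)
  step 1: ref 3 -> HIT, frames=[3,-,-] (faults so far: 1)
  step 2: ref 4 -> FAULT, frames=[3,4,-] (faults so far: 2)
  step 3: ref 3 -> HIT, frames=[3,4,-] (faults so far: 2)
  step 4: ref 2 -> FAULT, frames=[3,4,2] (faults so far: 3)
  step 5: ref 1 -> FAULT, evict 2, frames=[3,4,1] (faults so far: 4)
  step 6: ref 3 -> HIT, frames=[3,4,1] (faults so far: 4)
  step 7: ref 1 -> HIT, frames=[3,4,1] (faults so far: 4)
  step 8: ref 5 -> FAULT, evict 1, frames=[3,4,5] (faults so far: 5)
  step 9: ref 5 -> HIT, frames=[3,4,5] (faults so far: 5)
  Optimal total faults: 5

Answer: 6 5 5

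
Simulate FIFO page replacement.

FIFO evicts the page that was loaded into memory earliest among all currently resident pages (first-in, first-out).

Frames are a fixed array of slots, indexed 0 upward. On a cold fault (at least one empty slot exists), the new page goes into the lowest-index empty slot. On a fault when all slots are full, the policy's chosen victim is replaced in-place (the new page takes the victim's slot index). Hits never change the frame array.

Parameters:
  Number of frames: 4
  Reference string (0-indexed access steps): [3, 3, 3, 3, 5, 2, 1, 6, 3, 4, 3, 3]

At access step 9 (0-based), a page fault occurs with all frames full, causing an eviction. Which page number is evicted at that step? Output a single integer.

Step 0: ref 3 -> FAULT, frames=[3,-,-,-]
Step 1: ref 3 -> HIT, frames=[3,-,-,-]
Step 2: ref 3 -> HIT, frames=[3,-,-,-]
Step 3: ref 3 -> HIT, frames=[3,-,-,-]
Step 4: ref 5 -> FAULT, frames=[3,5,-,-]
Step 5: ref 2 -> FAULT, frames=[3,5,2,-]
Step 6: ref 1 -> FAULT, frames=[3,5,2,1]
Step 7: ref 6 -> FAULT, evict 3, frames=[6,5,2,1]
Step 8: ref 3 -> FAULT, evict 5, frames=[6,3,2,1]
Step 9: ref 4 -> FAULT, evict 2, frames=[6,3,4,1]
At step 9: evicted page 2

Answer: 2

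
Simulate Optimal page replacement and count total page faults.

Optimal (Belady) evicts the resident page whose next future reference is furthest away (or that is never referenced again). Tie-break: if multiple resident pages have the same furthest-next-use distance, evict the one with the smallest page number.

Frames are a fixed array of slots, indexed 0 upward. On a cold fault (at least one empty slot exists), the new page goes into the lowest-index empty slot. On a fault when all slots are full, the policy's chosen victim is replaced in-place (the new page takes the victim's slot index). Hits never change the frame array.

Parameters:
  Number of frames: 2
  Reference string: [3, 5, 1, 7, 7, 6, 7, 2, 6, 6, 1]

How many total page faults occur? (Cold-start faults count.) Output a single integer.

Answer: 7

Derivation:
Step 0: ref 3 → FAULT, frames=[3,-]
Step 1: ref 5 → FAULT, frames=[3,5]
Step 2: ref 1 → FAULT (evict 3), frames=[1,5]
Step 3: ref 7 → FAULT (evict 5), frames=[1,7]
Step 4: ref 7 → HIT, frames=[1,7]
Step 5: ref 6 → FAULT (evict 1), frames=[6,7]
Step 6: ref 7 → HIT, frames=[6,7]
Step 7: ref 2 → FAULT (evict 7), frames=[6,2]
Step 8: ref 6 → HIT, frames=[6,2]
Step 9: ref 6 → HIT, frames=[6,2]
Step 10: ref 1 → FAULT (evict 2), frames=[6,1]
Total faults: 7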